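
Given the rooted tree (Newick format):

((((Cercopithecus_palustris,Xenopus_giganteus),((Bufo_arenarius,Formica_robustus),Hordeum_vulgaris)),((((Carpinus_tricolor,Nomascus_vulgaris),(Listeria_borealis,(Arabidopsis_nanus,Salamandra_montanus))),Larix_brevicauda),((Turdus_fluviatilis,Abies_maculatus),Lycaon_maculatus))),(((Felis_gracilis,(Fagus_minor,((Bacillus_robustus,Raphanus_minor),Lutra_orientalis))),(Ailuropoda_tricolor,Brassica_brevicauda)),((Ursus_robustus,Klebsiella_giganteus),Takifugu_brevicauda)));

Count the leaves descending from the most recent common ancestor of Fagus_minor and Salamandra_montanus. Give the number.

24

The MRCA of Fagus_minor and Salamandra_montanus is the root, so the clade is the entire tree.
That clade contains 24 terminal taxa: Abies_maculatus, Ailuropoda_tricolor, Arabidopsis_nanus, Bacillus_robustus, Brassica_brevicauda, Bufo_arenarius, Carpinus_tricolor, Cercopithecus_palustris, Fagus_minor, Felis_gracilis, Formica_robustus, Hordeum_vulgaris, Klebsiella_giganteus, Larix_brevicauda, Listeria_borealis, Lutra_orientalis, Lycaon_maculatus, Nomascus_vulgaris, Raphanus_minor, Salamandra_montanus, Takifugu_brevicauda, Turdus_fluviatilis, Ursus_robustus, Xenopus_giganteus.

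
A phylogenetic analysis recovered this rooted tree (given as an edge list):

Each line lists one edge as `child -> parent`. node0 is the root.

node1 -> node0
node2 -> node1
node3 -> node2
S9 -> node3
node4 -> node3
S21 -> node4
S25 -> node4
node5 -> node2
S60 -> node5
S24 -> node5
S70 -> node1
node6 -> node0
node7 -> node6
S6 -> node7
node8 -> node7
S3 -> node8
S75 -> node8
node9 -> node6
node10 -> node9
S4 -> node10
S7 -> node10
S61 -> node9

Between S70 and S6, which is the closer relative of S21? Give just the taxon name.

S70

The MRCA of S21 and S70 subtends (((S9,(S21,S25)),(S60,S24)),S70) (6 taxa).
The MRCA of S21 and S6 is the root, subtending the entire tree (12 taxa).
The first is nested inside the second, so S21 shares a more recent common ancestor with S70.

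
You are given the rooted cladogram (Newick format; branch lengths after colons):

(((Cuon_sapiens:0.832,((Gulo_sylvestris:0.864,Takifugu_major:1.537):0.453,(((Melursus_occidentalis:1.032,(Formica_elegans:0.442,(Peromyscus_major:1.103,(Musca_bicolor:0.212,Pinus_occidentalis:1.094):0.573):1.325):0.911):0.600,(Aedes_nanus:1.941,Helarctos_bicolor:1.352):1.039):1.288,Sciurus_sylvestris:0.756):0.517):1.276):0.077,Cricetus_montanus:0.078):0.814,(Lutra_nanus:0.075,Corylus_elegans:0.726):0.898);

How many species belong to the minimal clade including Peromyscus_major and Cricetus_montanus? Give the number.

12

The MRCA of Peromyscus_major and Cricetus_montanus is the node subtending ((Cuon_sapiens,((Gulo_sylvestris,Takifugu_major),(((Melursus_occidentalis,(Formica_elegans,(Peromyscus_major,(Musca_bicolor,Pinus_occidentalis)))),(Aedes_nanus,Helarctos_bicolor)),Sciurus_sylvestris))),Cricetus_montanus).
That clade contains 12 terminal taxa: Aedes_nanus, Cricetus_montanus, Cuon_sapiens, Formica_elegans, Gulo_sylvestris, Helarctos_bicolor, Melursus_occidentalis, Musca_bicolor, Peromyscus_major, Pinus_occidentalis, Sciurus_sylvestris, Takifugu_major.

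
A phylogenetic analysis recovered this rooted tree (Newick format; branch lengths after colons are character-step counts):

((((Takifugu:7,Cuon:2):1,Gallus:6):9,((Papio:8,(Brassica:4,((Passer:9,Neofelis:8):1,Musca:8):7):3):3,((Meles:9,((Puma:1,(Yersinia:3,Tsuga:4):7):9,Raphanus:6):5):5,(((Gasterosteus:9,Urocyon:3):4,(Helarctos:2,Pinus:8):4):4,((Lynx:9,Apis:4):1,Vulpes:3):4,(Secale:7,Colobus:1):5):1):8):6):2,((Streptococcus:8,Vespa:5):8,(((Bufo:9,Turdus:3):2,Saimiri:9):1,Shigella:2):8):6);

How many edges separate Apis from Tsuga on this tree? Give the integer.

The MRCA of Apis and Tsuga is the node subtending ((Meles,((Puma,(Yersinia,Tsuga)),Raphanus)),(((Gasterosteus,Urocyon),(Helarctos,Pinus)),((Lynx,Apis),Vulpes),(Secale,Colobus))).
From Apis up to that node: 4 branches. From Tsuga up to the same node: 5 branches. Total: 4 + 5 = 9.

9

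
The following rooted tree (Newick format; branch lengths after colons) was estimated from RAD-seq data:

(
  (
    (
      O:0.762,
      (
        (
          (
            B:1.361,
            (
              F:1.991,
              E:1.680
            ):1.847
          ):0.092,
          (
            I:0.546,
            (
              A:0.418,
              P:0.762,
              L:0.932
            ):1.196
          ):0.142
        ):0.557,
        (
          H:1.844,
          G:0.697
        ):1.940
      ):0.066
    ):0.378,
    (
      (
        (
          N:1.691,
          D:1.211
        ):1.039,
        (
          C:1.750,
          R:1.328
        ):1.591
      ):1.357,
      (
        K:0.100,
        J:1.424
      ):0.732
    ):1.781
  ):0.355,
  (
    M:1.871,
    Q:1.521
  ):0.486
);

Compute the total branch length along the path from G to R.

9.138

The path runs G → … → MRCA → … → R; the MRCA is the node subtending ((O,(((B,(F,E)),(I,(A,P,L))),(H,G))),(((N,D),(C,R)),(K,J))).
Branch lengths along that path: 0.697 + 1.940 + 0.066 + 0.378 + 1.781 + 1.357 + 1.591 + 1.328 = 9.138.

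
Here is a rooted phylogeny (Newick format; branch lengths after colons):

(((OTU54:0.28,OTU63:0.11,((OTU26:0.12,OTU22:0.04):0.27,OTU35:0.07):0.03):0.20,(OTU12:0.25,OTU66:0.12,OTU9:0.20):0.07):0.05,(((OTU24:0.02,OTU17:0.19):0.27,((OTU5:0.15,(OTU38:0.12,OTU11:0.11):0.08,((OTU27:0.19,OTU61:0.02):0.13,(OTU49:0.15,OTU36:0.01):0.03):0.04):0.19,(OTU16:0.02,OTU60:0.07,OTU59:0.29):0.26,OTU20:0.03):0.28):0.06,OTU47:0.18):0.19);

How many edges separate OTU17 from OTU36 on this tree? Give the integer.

7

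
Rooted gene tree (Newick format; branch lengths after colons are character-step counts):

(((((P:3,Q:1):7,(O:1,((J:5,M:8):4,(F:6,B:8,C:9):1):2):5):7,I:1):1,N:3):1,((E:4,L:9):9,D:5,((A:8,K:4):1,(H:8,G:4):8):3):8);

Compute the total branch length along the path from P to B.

26

The path runs P → … → MRCA → … → B; the MRCA is the node subtending ((P,Q),(O,((J,M),(F,B,C)))).
Branch lengths along that path: 3 + 7 + 5 + 2 + 1 + 8 = 26.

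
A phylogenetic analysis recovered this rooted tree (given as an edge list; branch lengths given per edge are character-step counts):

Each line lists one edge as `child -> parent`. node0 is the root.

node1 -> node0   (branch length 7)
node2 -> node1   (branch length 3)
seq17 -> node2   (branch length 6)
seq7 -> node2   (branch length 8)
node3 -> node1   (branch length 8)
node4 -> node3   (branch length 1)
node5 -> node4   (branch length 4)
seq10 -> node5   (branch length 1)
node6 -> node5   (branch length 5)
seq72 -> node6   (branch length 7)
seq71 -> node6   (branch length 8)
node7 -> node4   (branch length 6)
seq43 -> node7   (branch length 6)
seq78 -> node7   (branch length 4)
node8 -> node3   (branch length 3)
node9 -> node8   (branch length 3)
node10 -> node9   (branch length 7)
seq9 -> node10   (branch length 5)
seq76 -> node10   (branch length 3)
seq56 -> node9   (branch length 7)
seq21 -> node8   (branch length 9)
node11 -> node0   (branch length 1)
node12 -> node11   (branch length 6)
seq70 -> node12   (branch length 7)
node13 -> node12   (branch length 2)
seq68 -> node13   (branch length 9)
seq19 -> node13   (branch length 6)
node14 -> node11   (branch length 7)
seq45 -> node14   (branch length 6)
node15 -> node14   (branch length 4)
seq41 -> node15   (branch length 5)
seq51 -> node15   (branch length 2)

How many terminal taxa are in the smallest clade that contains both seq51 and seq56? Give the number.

The MRCA of seq51 and seq56 is the root, so the clade is the entire tree.
That clade contains 17 terminal taxa: seq10, seq17, seq19, seq21, seq41, seq43, seq45, seq51, seq56, seq68, seq7, seq70, seq71, seq72, seq76, seq78, seq9.

17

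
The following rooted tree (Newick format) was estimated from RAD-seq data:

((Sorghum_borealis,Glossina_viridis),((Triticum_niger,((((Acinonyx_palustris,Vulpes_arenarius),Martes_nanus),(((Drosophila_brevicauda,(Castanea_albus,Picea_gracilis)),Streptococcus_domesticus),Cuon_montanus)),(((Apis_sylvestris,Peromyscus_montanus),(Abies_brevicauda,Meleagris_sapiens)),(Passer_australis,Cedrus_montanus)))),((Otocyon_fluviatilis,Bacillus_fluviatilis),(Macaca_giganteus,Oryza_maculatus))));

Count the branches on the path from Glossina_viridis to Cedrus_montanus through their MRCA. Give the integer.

8

The MRCA of Glossina_viridis and Cedrus_montanus is the root of the tree.
From Glossina_viridis up to that node: 2 branches. From Cedrus_montanus up to the same node: 6 branches. Total: 2 + 6 = 8.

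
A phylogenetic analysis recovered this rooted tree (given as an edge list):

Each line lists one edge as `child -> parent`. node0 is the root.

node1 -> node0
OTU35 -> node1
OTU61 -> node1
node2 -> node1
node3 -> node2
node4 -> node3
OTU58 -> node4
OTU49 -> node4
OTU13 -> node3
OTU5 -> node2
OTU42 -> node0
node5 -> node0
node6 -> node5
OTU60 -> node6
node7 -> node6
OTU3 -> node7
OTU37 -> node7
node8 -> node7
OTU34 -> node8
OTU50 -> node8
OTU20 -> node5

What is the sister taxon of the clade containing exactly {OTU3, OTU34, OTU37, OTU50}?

OTU60

The clade containing exactly {OTU3, OTU34, OTU37, OTU50} attaches to the tree at the node subtending (OTU60,(OTU3,OTU37,(OTU34,OTU50))).
The other lineage descending from that same node — the sister group — is the single tip OTU60.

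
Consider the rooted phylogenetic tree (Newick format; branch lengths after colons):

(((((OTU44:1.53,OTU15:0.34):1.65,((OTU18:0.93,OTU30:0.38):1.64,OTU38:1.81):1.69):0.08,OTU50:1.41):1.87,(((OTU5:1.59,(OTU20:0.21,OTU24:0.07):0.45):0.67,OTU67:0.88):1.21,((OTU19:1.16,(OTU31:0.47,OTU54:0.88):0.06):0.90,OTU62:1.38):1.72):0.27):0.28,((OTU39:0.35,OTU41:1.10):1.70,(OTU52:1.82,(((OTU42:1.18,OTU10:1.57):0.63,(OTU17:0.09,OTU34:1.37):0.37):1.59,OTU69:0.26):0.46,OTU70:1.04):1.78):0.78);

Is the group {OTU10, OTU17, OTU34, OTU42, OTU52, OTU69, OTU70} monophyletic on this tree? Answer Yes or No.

The most recent common ancestor of these taxa subtends (OTU52,(((OTU42,OTU10),(OTU17,OTU34)),OTU69),OTU70).
That clade has exactly 7 tips — every listed taxon and nothing else — so the group is monophyletic.

Yes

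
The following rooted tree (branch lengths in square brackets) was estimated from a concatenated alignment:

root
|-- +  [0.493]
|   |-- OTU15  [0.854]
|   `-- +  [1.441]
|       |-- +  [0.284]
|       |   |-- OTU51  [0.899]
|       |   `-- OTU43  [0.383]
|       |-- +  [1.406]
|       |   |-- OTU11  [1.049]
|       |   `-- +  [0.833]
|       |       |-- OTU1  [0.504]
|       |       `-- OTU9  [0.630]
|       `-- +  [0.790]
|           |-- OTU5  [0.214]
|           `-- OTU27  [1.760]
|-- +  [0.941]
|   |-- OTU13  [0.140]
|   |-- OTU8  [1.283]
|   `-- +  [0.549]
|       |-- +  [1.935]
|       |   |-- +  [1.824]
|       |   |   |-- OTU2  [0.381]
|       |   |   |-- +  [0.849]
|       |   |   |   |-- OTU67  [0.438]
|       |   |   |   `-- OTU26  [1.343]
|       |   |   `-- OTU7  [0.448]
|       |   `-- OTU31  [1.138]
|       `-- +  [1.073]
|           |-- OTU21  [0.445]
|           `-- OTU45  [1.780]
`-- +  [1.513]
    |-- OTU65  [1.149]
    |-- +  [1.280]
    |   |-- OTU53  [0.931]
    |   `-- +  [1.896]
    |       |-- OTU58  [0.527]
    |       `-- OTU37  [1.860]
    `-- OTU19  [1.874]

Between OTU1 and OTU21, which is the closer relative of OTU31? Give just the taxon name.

The MRCA of OTU31 and OTU21 subtends (((OTU2,(OTU67,OTU26),OTU7),OTU31),(OTU21,OTU45)) (7 taxa).
The MRCA of OTU31 and OTU1 is the root, subtending the entire tree (22 taxa).
The first is nested inside the second, so OTU31 shares a more recent common ancestor with OTU21.

OTU21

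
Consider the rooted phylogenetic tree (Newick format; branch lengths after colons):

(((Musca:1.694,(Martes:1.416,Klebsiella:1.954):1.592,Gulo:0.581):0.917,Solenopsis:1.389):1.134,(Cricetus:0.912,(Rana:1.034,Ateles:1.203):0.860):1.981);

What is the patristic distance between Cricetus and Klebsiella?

8.490

The path runs Cricetus → … → MRCA → … → Klebsiella; the MRCA is the root of the tree.
Branch lengths along that path: 0.912 + 1.981 + 1.134 + 0.917 + 1.592 + 1.954 = 8.490.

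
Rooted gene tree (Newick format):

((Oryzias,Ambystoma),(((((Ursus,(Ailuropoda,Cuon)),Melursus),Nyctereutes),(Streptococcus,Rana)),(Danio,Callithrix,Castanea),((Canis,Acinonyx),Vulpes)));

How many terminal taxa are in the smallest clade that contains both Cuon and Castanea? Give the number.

The MRCA of Cuon and Castanea is the node subtending (((((Ursus,(Ailuropoda,Cuon)),Melursus),Nyctereutes),(Streptococcus,Rana)),(Danio,Callithrix,Castanea),((Canis,Acinonyx),Vulpes)).
That clade contains 13 terminal taxa: Acinonyx, Ailuropoda, Callithrix, Canis, Castanea, Cuon, Danio, Melursus, Nyctereutes, Rana, Streptococcus, Ursus, Vulpes.

13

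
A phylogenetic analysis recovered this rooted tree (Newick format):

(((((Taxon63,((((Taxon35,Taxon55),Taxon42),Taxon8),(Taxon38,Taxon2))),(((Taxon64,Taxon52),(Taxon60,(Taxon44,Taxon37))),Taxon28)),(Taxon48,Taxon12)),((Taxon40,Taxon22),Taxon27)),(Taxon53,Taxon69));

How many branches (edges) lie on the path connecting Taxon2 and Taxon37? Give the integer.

The MRCA of Taxon2 and Taxon37 is the node subtending ((Taxon63,((((Taxon35,Taxon55),Taxon42),Taxon8),(Taxon38,Taxon2))),(((Taxon64,Taxon52),(Taxon60,(Taxon44,Taxon37))),Taxon28)).
From Taxon2 up to that node: 4 branches. From Taxon37 up to the same node: 5 branches. Total: 4 + 5 = 9.

9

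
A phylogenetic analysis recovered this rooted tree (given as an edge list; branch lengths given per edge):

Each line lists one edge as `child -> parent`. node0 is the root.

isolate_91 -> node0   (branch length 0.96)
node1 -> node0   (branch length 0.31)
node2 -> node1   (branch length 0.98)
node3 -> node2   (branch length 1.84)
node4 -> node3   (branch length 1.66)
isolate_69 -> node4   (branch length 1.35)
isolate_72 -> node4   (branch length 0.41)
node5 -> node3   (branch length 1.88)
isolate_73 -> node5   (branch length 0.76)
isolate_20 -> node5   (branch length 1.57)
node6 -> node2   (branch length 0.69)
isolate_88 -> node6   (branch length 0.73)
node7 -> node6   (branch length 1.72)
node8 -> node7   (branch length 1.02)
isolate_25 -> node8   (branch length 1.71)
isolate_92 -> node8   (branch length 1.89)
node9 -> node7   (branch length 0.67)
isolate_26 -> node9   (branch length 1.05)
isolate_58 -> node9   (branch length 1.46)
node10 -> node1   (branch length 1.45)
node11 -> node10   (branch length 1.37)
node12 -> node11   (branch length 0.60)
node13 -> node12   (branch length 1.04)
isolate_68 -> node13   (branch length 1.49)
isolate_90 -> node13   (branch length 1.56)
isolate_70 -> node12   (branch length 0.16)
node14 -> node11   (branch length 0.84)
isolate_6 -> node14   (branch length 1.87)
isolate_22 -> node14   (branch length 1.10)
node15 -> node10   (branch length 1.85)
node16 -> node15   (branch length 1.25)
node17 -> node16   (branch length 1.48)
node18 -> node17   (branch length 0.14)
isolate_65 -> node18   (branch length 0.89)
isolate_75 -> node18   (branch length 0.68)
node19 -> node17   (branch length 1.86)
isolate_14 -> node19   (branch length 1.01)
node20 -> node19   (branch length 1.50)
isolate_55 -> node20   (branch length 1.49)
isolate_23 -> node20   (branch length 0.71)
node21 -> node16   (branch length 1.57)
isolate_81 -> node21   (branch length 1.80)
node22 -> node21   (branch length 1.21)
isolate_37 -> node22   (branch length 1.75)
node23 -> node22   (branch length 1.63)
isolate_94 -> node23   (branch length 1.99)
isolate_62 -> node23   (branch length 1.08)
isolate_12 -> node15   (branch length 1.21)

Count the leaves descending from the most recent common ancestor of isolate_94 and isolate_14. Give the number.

The MRCA of isolate_94 and isolate_14 is the node subtending (((isolate_65,isolate_75),(isolate_14,(isolate_55,isolate_23))),(isolate_81,(isolate_37,(isolate_94,isolate_62)))).
That clade contains 9 terminal taxa: isolate_14, isolate_23, isolate_37, isolate_55, isolate_62, isolate_65, isolate_75, isolate_81, isolate_94.

9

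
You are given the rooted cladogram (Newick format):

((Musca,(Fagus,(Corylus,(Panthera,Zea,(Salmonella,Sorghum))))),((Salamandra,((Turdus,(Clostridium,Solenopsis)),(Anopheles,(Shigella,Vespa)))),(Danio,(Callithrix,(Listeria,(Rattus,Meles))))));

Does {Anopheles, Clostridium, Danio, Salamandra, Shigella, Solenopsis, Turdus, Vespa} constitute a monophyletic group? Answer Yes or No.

The MRCA of the listed taxa subtends ((Salamandra,((Turdus,(Clostridium,Solenopsis)),(Anopheles,(Shigella,Vespa)))),(Danio,(Callithrix,(Listeria,(Rattus,Meles))))).
That clade also contains Callithrix, Listeria, Meles, Rattus, which are not in the proposed group, so the group is not monophyletic.

No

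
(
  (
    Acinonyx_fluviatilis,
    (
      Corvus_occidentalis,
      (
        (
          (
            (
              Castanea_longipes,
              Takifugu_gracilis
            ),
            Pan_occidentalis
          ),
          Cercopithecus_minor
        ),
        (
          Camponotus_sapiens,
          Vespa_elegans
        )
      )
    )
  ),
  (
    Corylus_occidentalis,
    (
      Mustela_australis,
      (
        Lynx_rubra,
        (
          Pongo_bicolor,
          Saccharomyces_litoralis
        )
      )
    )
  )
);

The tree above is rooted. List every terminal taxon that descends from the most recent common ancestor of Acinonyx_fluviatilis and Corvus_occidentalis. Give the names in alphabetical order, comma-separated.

Acinonyx_fluviatilis, Camponotus_sapiens, Castanea_longipes, Cercopithecus_minor, Corvus_occidentalis, Pan_occidentalis, Takifugu_gracilis, Vespa_elegans

Tracing Acinonyx_fluviatilis: it sits inside (Acinonyx_fluviatilis,(Corvus_occidentalis,((((Castanea_longipes,Takifugu_gracilis),Pan_occidentalis),Cercopithecus_minor),(Camponotus_sapiens,Vespa_elegans)))).
Tracing Corvus_occidentalis: it sits inside (Corvus_occidentalis,((((Castanea_longipes,Takifugu_gracilis),Pan_occidentalis),Cercopithecus_minor),(Camponotus_sapiens,Vespa_elegans))).
The smallest clade enclosing both is (Acinonyx_fluviatilis,(Corvus_occidentalis,((((Castanea_longipes,Takifugu_gracilis),Pan_occidentalis),Cercopithecus_minor),(Camponotus_sapiens,Vespa_elegans)))); the answer is its 8 terminal taxa in alphabetical order.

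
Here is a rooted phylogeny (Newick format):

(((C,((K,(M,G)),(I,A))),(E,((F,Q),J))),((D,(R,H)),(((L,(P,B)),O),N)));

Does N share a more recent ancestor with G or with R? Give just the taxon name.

The MRCA of N and R subtends ((D,(R,H)),(((L,(P,B)),O),N)) (8 taxa).
The MRCA of N and G is the root, subtending the entire tree (18 taxa).
The first is nested inside the second, so N shares a more recent common ancestor with R.

R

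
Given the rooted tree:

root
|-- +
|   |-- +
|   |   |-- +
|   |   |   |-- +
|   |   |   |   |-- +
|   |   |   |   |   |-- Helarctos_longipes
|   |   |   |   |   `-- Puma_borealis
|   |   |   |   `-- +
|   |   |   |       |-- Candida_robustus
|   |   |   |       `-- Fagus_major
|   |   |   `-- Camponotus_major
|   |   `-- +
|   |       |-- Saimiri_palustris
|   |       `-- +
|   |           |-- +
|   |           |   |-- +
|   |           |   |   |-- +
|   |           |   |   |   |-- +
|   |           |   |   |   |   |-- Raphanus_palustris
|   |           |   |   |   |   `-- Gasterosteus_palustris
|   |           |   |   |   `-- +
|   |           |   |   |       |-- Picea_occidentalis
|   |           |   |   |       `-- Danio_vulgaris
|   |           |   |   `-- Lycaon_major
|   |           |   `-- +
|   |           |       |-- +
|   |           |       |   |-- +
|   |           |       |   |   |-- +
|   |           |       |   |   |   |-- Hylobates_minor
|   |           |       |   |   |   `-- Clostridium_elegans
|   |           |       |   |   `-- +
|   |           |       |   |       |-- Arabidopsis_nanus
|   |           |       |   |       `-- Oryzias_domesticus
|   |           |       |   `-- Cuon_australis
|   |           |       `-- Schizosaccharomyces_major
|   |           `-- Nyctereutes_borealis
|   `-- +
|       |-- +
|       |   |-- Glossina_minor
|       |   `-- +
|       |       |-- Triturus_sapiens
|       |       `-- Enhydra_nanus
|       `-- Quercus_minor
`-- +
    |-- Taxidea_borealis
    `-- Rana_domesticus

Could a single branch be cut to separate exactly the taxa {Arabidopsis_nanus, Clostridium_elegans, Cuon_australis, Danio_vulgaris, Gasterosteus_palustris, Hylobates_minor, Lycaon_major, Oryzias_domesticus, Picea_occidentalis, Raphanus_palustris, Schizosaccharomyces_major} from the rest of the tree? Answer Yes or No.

The most recent common ancestor of these taxa subtends ((((Raphanus_palustris,Gasterosteus_palustris),(Picea_occidentalis,Danio_vulgaris)),Lycaon_major),((((Hylobates_minor,Clostridium_elegans),(Arabidopsis_nanus,Oryzias_domesticus)),Cuon_australis),Schizosaccharomyces_major)).
That clade has exactly 11 tips — every listed taxon and nothing else — so the group is monophyletic.

Yes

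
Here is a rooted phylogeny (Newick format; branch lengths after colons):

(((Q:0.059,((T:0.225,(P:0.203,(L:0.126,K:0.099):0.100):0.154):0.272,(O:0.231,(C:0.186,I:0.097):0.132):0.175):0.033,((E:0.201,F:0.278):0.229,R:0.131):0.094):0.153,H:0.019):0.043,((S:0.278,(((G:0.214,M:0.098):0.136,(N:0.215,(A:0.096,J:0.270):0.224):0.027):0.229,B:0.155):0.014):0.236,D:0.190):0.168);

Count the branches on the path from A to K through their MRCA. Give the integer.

The MRCA of A and K is the root of the tree.
From A up to that node: 7 branches. From K up to the same node: 7 branches. Total: 7 + 7 = 14.

14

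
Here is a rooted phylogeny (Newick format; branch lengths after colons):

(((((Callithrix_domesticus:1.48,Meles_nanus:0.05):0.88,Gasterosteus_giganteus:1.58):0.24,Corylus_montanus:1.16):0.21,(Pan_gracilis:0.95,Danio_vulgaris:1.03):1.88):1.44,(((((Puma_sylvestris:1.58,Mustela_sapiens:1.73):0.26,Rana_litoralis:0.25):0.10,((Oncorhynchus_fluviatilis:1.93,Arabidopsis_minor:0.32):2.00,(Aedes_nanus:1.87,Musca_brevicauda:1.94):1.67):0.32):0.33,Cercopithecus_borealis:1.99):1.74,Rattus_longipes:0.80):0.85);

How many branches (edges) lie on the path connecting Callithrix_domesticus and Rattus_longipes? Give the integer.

The MRCA of Callithrix_domesticus and Rattus_longipes is the root of the tree.
From Callithrix_domesticus up to that node: 5 branches. From Rattus_longipes up to the same node: 2 branches. Total: 5 + 2 = 7.

7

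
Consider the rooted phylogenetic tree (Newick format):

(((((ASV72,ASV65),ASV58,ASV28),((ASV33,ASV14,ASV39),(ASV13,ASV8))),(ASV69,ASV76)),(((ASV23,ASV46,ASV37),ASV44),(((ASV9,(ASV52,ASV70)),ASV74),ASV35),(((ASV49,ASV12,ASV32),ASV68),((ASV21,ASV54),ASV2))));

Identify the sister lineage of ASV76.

ASV69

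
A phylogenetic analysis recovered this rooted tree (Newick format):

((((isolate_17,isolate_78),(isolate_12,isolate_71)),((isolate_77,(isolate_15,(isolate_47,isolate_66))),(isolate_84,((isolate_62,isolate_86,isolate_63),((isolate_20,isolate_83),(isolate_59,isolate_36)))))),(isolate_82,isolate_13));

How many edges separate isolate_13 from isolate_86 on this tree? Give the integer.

The MRCA of isolate_13 and isolate_86 is the root of the tree.
From isolate_13 up to that node: 2 branches. From isolate_86 up to the same node: 6 branches. Total: 2 + 6 = 8.

8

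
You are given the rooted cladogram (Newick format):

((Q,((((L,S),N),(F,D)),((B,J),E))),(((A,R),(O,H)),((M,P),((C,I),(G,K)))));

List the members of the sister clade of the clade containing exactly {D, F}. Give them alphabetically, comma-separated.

The clade containing exactly {D, F} attaches to the tree at the node subtending (((L,S),N),(F,D)).
The other lineage descending from that same node — the sister group — is ((L,S),N); its 3 tips in alphabetical order are the answer.

L, N, S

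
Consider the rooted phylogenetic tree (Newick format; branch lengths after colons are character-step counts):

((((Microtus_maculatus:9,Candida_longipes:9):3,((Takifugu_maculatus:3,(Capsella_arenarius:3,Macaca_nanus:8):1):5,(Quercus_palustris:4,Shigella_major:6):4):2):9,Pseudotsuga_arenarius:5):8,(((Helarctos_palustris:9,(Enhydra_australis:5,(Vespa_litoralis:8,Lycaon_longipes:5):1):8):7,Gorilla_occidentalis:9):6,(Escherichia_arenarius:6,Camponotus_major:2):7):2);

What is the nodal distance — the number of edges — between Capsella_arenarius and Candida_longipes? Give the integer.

6

The MRCA of Capsella_arenarius and Candida_longipes is the node subtending ((Microtus_maculatus,Candida_longipes),((Takifugu_maculatus,(Capsella_arenarius,Macaca_nanus)),(Quercus_palustris,Shigella_major))).
From Capsella_arenarius up to that node: 4 branches. From Candida_longipes up to the same node: 2 branches. Total: 4 + 2 = 6.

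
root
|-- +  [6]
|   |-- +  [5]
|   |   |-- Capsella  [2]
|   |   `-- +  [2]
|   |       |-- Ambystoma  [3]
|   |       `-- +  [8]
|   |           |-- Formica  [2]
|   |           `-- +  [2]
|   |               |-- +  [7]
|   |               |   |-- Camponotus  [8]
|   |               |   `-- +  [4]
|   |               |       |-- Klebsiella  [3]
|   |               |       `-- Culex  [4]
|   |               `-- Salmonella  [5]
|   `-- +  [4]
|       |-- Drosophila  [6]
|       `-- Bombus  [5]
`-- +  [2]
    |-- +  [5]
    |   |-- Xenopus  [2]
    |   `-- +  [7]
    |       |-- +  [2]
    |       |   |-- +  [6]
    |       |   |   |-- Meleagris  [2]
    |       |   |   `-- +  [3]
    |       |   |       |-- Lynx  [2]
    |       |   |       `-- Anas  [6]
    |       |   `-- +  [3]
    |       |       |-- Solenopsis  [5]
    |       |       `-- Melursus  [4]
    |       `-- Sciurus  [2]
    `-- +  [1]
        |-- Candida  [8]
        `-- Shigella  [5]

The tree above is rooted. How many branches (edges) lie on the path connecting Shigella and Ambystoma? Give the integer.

7

The MRCA of Shigella and Ambystoma is the root of the tree.
From Shigella up to that node: 3 branches. From Ambystoma up to the same node: 4 branches. Total: 3 + 4 = 7.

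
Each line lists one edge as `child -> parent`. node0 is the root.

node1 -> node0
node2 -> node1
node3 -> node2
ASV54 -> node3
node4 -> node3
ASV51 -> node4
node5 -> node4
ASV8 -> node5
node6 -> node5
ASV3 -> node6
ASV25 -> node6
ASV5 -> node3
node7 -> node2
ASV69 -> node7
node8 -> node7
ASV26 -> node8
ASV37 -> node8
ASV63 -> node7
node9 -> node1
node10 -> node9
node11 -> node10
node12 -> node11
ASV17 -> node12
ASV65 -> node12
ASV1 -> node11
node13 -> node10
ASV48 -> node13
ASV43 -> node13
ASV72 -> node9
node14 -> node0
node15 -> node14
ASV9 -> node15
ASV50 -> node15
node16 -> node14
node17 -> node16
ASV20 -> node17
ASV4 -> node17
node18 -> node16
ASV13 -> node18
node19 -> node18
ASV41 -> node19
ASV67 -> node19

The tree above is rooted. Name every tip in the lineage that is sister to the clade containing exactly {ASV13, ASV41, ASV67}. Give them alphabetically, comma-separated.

The clade containing exactly {ASV13, ASV41, ASV67} attaches to the tree at the node subtending ((ASV20,ASV4),(ASV13,(ASV41,ASV67))).
The other lineage descending from that same node — the sister group — is (ASV20,ASV4); its 2 tips in alphabetical order are the answer.

ASV20, ASV4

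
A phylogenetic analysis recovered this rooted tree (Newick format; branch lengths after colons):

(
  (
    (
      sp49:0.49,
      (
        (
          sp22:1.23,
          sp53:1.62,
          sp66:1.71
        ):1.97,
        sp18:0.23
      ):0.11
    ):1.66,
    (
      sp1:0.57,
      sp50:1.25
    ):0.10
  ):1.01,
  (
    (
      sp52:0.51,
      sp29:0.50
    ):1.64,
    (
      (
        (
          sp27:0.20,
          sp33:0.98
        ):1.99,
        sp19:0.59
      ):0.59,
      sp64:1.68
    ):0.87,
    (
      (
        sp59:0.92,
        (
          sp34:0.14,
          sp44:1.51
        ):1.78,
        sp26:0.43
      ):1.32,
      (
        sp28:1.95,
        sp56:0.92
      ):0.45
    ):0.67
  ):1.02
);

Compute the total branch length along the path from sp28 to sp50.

6.45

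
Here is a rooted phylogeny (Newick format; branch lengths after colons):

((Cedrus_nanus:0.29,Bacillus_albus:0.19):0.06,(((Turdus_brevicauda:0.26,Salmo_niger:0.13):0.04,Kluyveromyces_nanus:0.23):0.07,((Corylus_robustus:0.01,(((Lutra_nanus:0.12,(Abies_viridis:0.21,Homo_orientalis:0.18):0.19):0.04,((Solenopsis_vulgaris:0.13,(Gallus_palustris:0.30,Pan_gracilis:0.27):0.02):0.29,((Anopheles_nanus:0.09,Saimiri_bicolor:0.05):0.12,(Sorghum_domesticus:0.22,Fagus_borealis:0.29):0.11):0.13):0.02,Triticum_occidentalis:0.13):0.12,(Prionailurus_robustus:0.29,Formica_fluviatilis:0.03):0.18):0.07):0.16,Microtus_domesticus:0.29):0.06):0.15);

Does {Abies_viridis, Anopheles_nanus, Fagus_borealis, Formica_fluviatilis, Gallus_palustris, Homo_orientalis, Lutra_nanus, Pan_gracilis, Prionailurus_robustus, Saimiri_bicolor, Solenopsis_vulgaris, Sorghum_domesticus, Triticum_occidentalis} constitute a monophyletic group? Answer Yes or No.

Yes

The most recent common ancestor of these taxa subtends (((Lutra_nanus,(Abies_viridis,Homo_orientalis)),((Solenopsis_vulgaris,(Gallus_palustris,Pan_gracilis)),((Anopheles_nanus,Saimiri_bicolor),(Sorghum_domesticus,Fagus_borealis))),Triticum_occidentalis),(Prionailurus_robustus,Formica_fluviatilis)).
That clade has exactly 13 tips — every listed taxon and nothing else — so the group is monophyletic.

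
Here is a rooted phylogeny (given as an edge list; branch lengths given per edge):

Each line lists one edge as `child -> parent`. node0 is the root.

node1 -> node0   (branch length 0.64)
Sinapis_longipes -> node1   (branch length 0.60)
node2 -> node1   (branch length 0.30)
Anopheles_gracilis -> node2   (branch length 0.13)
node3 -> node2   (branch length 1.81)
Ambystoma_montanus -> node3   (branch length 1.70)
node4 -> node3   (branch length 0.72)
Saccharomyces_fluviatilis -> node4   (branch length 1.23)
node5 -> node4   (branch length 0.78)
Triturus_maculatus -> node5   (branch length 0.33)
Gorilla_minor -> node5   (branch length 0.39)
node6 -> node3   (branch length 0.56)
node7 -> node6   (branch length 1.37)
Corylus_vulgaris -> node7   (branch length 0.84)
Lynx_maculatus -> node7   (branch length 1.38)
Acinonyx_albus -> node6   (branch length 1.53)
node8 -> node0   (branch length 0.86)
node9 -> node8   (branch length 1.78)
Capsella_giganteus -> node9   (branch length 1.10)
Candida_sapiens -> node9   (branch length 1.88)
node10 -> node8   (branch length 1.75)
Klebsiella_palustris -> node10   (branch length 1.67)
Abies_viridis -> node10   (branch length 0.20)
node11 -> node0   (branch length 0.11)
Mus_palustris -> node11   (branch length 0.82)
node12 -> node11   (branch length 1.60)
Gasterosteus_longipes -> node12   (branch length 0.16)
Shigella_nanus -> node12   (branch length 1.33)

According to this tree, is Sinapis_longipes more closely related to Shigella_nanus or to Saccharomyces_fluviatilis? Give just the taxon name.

Saccharomyces_fluviatilis

The MRCA of Sinapis_longipes and Saccharomyces_fluviatilis subtends (Sinapis_longipes,(Anopheles_gracilis,(Ambystoma_montanus,(Saccharomyces_fluviatilis,(Triturus_maculatus,Gorilla_minor)),((Corylus_vulgaris,Lynx_maculatus),Acinonyx_albus)))) (9 taxa).
The MRCA of Sinapis_longipes and Shigella_nanus is the root, subtending the entire tree (16 taxa).
The first is nested inside the second, so Sinapis_longipes shares a more recent common ancestor with Saccharomyces_fluviatilis.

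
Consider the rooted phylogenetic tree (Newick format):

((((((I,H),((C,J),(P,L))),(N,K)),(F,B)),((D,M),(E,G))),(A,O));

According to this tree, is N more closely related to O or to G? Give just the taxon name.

G

The MRCA of N and G subtends (((((I,H),((C,J),(P,L))),(N,K)),(F,B)),((D,M),(E,G))) (14 taxa).
The MRCA of N and O is the root, subtending the entire tree (16 taxa).
The first is nested inside the second, so N shares a more recent common ancestor with G.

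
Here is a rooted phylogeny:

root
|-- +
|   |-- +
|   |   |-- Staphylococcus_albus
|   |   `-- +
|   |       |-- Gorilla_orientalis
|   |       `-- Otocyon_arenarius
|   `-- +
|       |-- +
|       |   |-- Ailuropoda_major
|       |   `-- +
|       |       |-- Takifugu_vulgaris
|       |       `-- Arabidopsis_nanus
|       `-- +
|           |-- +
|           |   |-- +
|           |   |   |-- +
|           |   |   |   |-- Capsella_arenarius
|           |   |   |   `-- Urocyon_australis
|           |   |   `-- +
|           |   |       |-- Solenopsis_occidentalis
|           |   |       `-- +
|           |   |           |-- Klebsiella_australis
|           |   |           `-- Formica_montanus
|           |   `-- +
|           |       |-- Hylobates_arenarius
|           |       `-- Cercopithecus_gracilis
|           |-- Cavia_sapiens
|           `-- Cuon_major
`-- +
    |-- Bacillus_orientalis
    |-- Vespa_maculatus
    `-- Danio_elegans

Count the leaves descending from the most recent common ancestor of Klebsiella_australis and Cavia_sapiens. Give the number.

9

The MRCA of Klebsiella_australis and Cavia_sapiens is the node subtending ((((Capsella_arenarius,Urocyon_australis),(Solenopsis_occidentalis,(Klebsiella_australis,Formica_montanus))),(Hylobates_arenarius,Cercopithecus_gracilis)),Cavia_sapiens,Cuon_major).
That clade contains 9 terminal taxa: Capsella_arenarius, Cavia_sapiens, Cercopithecus_gracilis, Cuon_major, Formica_montanus, Hylobates_arenarius, Klebsiella_australis, Solenopsis_occidentalis, Urocyon_australis.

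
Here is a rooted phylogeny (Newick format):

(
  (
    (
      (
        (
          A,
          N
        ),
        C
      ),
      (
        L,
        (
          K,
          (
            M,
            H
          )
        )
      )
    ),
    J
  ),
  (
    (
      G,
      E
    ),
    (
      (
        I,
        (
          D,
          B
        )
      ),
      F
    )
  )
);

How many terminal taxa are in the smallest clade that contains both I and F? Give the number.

The MRCA of I and F is the node subtending ((I,(D,B)),F).
That clade contains 4 terminal taxa: B, D, F, I.

4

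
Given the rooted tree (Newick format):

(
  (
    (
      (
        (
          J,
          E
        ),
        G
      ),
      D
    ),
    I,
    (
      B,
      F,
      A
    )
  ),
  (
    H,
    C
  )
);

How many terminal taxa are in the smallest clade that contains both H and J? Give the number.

The MRCA of H and J is the root, so the clade is the entire tree.
That clade contains 10 terminal taxa: A, B, C, D, E, F, G, H, I, J.

10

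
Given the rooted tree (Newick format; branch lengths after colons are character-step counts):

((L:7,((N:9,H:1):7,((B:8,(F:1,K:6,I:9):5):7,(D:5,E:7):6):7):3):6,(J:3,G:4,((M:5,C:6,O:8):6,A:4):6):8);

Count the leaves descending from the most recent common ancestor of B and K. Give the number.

4

The MRCA of B and K is the node subtending (B,(F,K,I)).
That clade contains 4 terminal taxa: B, F, I, K.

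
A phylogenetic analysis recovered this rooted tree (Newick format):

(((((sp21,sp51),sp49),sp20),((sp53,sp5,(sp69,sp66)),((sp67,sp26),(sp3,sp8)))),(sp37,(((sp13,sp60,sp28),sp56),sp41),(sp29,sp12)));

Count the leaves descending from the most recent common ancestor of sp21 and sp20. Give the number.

4

The MRCA of sp21 and sp20 is the node subtending (((sp21,sp51),sp49),sp20).
That clade contains 4 terminal taxa: sp20, sp21, sp49, sp51.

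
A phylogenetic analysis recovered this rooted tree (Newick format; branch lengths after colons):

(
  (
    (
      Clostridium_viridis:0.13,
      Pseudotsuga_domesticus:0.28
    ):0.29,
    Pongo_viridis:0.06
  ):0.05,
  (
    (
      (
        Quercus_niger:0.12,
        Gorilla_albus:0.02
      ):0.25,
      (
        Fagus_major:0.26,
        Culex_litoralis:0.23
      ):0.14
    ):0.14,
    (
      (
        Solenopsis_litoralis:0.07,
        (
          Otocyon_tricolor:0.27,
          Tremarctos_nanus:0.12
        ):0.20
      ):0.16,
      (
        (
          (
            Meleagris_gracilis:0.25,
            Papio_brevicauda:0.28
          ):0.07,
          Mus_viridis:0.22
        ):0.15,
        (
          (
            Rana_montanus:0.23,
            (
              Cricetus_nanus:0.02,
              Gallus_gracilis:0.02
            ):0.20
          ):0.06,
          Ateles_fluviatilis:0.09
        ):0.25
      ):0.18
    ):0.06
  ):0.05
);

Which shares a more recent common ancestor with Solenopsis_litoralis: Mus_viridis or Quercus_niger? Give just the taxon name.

Mus_viridis

The MRCA of Solenopsis_litoralis and Mus_viridis subtends ((Solenopsis_litoralis,(Otocyon_tricolor,Tremarctos_nanus)),(((Meleagris_gracilis,Papio_brevicauda),Mus_viridis),((Rana_montanus,(Cricetus_nanus,Gallus_gracilis)),Ateles_fluviatilis))) (10 taxa).
The MRCA of Solenopsis_litoralis and Quercus_niger subtends (((Quercus_niger,Gorilla_albus),(Fagus_major,Culex_litoralis)),((Solenopsis_litoralis,(Otocyon_tricolor,Tremarctos_nanus)),(((Meleagris_gracilis,Papio_brevicauda),Mus_viridis),((Rana_montanus,(Cricetus_nanus,Gallus_gracilis)),Ateles_fluviatilis)))) (14 taxa).
The first is nested inside the second, so Solenopsis_litoralis shares a more recent common ancestor with Mus_viridis.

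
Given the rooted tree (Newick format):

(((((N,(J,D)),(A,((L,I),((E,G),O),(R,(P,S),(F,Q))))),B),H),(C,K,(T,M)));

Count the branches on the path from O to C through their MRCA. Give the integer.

The MRCA of O and C is the root of the tree.
From O up to that node: 7 branches. From C up to the same node: 2 branches. Total: 7 + 2 = 9.

9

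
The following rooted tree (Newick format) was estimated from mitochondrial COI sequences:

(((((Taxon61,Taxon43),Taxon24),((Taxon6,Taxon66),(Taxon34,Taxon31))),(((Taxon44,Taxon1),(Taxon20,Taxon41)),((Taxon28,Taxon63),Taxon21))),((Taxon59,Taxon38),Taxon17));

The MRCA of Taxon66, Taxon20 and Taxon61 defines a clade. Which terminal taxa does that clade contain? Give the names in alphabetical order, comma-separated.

Taxon1, Taxon20, Taxon21, Taxon24, Taxon28, Taxon31, Taxon34, Taxon41, Taxon43, Taxon44, Taxon6, Taxon61, Taxon63, Taxon66

Tracing Taxon66: it sits inside (Taxon6,Taxon66).
Tracing Taxon20: it sits inside (Taxon20,Taxon41).
Tracing Taxon61: it sits inside (Taxon61,Taxon43).
The smallest clade enclosing all 3 is ((((Taxon61,Taxon43),Taxon24),((Taxon6,Taxon66),(Taxon34,Taxon31))),(((Taxon44,Taxon1),(Taxon20,Taxon41)),((Taxon28,Taxon63),Taxon21))); the answer is its 14 terminal taxa in alphabetical order.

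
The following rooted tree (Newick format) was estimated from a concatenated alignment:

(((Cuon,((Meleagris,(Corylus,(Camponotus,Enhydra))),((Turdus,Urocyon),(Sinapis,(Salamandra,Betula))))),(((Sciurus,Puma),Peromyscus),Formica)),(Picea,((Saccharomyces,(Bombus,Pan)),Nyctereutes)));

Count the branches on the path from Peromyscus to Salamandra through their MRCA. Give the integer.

9

The MRCA of Peromyscus and Salamandra is the node subtending ((Cuon,((Meleagris,(Corylus,(Camponotus,Enhydra))),((Turdus,Urocyon),(Sinapis,(Salamandra,Betula))))),(((Sciurus,Puma),Peromyscus),Formica)).
From Peromyscus up to that node: 3 branches. From Salamandra up to the same node: 6 branches. Total: 3 + 6 = 9.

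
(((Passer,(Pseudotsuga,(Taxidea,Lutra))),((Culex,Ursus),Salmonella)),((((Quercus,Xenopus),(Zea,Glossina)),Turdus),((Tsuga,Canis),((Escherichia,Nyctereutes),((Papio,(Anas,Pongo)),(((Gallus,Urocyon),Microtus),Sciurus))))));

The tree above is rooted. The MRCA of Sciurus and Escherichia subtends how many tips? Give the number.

9

The MRCA of Sciurus and Escherichia is the node subtending ((Escherichia,Nyctereutes),((Papio,(Anas,Pongo)),(((Gallus,Urocyon),Microtus),Sciurus))).
That clade contains 9 terminal taxa: Anas, Escherichia, Gallus, Microtus, Nyctereutes, Papio, Pongo, Sciurus, Urocyon.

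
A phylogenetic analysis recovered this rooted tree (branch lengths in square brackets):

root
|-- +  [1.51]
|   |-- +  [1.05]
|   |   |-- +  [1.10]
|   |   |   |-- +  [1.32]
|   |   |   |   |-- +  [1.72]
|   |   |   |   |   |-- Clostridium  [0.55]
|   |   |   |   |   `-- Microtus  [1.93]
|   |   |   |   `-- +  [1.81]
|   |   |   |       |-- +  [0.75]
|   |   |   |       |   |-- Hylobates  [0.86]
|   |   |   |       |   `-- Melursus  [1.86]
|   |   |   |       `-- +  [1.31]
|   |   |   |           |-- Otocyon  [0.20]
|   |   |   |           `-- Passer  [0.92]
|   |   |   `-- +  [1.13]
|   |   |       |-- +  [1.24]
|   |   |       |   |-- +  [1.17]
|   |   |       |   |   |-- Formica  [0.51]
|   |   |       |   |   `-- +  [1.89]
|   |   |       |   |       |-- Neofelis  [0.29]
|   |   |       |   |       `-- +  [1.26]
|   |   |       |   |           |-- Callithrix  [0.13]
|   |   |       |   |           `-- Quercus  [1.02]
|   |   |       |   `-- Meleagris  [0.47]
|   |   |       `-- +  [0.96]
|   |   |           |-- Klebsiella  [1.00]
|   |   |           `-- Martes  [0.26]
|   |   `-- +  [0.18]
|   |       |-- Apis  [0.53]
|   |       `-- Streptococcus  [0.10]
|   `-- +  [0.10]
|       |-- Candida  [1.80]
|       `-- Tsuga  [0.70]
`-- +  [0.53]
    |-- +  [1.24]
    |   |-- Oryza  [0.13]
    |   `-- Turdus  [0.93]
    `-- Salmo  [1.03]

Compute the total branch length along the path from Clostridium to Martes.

5.94

The path runs Clostridium → … → MRCA → … → Martes; the MRCA is the node subtending (((Clostridium,Microtus),((Hylobates,Melursus),(Otocyon,Passer))),(((Formica,(Neofelis,(Callithrix,Quercus))),Meleagris),(Klebsiella,Martes))).
Branch lengths along that path: 0.55 + 1.72 + 1.32 + 1.13 + 0.96 + 0.26 = 5.94.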